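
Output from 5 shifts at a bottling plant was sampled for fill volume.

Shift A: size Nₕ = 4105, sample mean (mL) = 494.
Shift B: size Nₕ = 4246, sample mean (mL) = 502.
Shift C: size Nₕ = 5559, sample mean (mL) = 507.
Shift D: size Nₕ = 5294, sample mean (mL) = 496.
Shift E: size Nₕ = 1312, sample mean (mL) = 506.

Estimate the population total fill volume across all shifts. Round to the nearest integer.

Estimate total by summing Nₕ·x̄ₕ over strata.
4105·494 + 4246·502 + 5559·507 + 5294·496 + 1312·506 = 2027870 + 2131492 + 2818413 + 2625824 + 663872 = 10267471.

10267471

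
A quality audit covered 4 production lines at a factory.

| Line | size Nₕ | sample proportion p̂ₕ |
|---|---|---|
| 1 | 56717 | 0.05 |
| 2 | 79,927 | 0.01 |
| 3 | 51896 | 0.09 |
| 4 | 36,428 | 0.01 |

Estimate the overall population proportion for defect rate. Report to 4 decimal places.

0.0385

N = 56717 + 79927 + 51896 + 36428 = 224968.
Overall proportion = Σ (Nₕ/N)·p̂ₕ.
Σ Nₕp̂ₕ = 2835.85 + 799.27 + 4670.64 + 364.28 = 8670.04.
8670.04 / 224968 = 0.038539... → 0.0385.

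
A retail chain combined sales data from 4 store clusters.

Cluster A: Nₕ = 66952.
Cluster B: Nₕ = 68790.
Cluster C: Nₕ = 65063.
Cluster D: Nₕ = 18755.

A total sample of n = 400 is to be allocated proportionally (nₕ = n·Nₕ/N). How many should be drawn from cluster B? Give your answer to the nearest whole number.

125

Share of cluster B = 68790/219560 = 0.31331.
Allocate 400 × 0.31331 = 125.323... → 125.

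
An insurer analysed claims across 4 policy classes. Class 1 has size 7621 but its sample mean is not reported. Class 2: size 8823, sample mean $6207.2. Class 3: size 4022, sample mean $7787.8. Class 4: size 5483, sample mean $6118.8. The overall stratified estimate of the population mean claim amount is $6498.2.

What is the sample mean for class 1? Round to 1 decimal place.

6427.5

Σ Nₕx̄ₕ = N·μ, so 7621·x̄_1 = 25949·6498.2 − (8823·6207.2 + 4022·7787.8 + 5483·6118.8).
= 168621791.8 − 119638037.6 = 48983754.2.
x̄_1 = 48983754.2 / 7621 = 6427.471... → 6427.5.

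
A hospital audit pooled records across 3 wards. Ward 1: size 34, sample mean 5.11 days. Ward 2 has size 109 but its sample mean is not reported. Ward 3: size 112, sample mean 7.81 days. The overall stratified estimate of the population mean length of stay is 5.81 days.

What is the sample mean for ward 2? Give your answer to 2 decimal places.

N = 34 + 109 + 112 = 255.
Overall total = μ·N = 5.81·255 = 1481.55.
Subtract the known strata: 34·5.11 + 112·7.81 = 1048.46.
Remaining total for ward 2: 1481.55 − 1048.46 = 433.09.
Divide by its size: 433.09 / 109 = 3.9733... → 3.97.

3.97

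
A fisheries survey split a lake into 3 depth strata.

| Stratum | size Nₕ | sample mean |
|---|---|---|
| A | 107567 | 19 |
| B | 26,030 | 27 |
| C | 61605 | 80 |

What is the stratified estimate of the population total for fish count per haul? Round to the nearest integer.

7674983

Estimate total by summing Nₕ·x̄ₕ over strata.
107567·19 + 26030·27 + 61605·80 = 2043773 + 702810 + 4928400 = 7674983.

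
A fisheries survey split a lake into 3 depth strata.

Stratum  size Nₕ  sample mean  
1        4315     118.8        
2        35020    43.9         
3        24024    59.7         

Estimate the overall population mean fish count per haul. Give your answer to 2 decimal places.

x̄_st = (Σ Nₕx̄ₕ) / (Σ Nₕ) = (4315·118.8 + 35020·43.9 + 24024·59.7) / 63359
= 3484232.8 / 63359 = 54.9919... → 54.99.

54.99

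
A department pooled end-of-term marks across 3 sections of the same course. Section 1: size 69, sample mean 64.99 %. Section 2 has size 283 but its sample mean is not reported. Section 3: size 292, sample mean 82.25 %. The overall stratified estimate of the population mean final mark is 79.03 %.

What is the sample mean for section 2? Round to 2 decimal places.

Σ Nₕx̄ₕ = N·μ, so 283·x̄_2 = 644·79.03 − (69·64.99 + 292·82.25).
= 50895.32 − 28501.31 = 22394.01.
x̄_2 = 22394.01 / 283 = 79.1308... → 79.13.

79.13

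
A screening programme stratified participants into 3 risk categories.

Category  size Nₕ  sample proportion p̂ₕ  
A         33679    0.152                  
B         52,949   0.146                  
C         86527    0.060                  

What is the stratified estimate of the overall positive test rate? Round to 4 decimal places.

N = 33679 + 52949 + 86527 = 173155.
Overall proportion = Σ (Nₕ/N)·p̂ₕ.
Σ Nₕp̂ₕ = 5119.208 + 7730.554 + 5191.62 = 18041.382.
18041.382 / 173155 = 0.104192... → 0.1042.

0.1042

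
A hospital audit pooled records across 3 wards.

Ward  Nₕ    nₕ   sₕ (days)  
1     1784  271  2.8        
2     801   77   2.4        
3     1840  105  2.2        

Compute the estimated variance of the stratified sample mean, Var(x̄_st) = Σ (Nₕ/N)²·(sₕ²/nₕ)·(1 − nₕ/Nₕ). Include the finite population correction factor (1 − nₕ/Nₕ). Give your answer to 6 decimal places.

N = 4425; Wₕ = Nₕ/N.
ward 1: (1784/4425)²·2.8²/271·(1 − 271/1784) = 0.003987989
ward 2: (801/4425)²·2.4²/77·(1 − 77/801) = 0.002215523
ward 3: (1840/4425)²·2.2²/105·(1 − 105/1840) = 0.007515309
Sum = 0.013718821 → 0.013719.

0.013719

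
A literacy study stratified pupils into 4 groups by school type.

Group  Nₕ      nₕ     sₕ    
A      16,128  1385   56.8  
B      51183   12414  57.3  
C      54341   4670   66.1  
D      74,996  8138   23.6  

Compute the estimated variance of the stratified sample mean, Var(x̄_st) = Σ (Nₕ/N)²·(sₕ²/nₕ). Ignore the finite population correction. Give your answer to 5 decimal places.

0.11498

N = 196648; Wₕ = Nₕ/N.
group A: (16128/196648)²·56.8²/1385 = 0.01566855
group B: (51183/196648)²·57.3²/12414 = 0.01791719
group C: (54341/196648)²·66.1²/4670 = 0.07144342
group D: (74996/196648)²·23.6²/8138 = 0.00995413
Sum = 0.11498329 → 0.11498.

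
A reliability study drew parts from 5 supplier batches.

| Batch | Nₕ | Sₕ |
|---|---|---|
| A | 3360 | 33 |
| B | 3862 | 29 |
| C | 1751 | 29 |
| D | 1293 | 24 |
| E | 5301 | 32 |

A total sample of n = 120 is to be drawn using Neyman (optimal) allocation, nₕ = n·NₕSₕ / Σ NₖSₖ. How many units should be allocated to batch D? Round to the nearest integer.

A: NₕSₕ = 3360·33 = 110880
B: NₕSₕ = 3862·29 = 111998
C: NₕSₕ = 1751·29 = 50779
D: NₕSₕ = 1293·24 = 31032
E: NₕSₕ = 5301·32 = 169632
Σ NₕSₕ = 474321.
n_D = 120·31032/474321 = 7.851... → 8.

8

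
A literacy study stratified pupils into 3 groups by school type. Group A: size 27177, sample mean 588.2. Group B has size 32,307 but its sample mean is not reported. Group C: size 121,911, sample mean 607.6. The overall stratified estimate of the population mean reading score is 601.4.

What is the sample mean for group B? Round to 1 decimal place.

589.1

Σ Nₕx̄ₕ = N·μ, so 32307·x̄_B = 181395·601.4 − (27177·588.2 + 121911·607.6).
= 109090953 − 90058635 = 19032318.
x̄_B = 19032318 / 32307 = 589.108... → 589.1.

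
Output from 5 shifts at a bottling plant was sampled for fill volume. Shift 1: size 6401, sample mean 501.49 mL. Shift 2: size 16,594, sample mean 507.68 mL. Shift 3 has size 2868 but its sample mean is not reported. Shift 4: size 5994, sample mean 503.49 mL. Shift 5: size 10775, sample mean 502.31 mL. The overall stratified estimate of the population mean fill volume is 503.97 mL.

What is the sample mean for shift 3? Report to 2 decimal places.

Σ Nₕx̄ₕ = N·μ, so 2868·x̄_3 = 42632·503.97 − (6401·501.49 + 16594·507.68 + 5994·503.49 + 10775·502.31).
= 21485249.04 − 20064788.72 = 1420460.32.
x̄_3 = 1420460.32 / 2868 = 495.2791... → 495.28.

495.28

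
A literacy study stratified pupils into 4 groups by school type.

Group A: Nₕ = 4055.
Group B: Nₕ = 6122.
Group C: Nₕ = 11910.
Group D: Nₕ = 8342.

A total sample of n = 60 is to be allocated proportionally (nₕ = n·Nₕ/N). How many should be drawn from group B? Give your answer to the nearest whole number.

N = 4055 + 6122 + 11910 + 8342 = 30429.
n_B = 60·6122/30429 = 12.071... → 12.

12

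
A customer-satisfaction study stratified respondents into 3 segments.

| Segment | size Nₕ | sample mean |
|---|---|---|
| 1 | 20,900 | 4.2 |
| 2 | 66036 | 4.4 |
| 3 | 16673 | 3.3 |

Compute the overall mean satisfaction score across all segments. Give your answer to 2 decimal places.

4.18

x̄_st = (Σ Nₕx̄ₕ) / (Σ Nₕ) = (20900·4.2 + 66036·4.4 + 16673·3.3) / 103609
= 433359.3 / 103609 = 4.1826... → 4.18.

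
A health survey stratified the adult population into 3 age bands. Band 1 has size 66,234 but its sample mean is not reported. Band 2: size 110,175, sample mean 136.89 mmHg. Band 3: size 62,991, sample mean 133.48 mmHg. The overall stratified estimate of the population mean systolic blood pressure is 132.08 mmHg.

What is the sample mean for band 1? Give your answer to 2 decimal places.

122.75

N = 66234 + 110175 + 62991 = 239400.
Overall total = μ·N = 132.08·239400 = 31619952.
Subtract the known strata: 110175·136.89 + 62991·133.48 = 23489894.43.
Remaining total for band 1: 31619952 − 23489894.43 = 8130057.57.
Divide by its size: 8130057.57 / 66234 = 122.7475... → 122.75.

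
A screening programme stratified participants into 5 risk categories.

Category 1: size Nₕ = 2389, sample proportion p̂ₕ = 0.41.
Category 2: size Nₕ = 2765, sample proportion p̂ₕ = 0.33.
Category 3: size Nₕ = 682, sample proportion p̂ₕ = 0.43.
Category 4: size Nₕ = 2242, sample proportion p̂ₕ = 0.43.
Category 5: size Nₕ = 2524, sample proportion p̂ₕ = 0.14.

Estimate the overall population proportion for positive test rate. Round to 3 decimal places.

0.330

N = 2389 + 2765 + 682 + 2242 + 2524 = 10602.
Overall proportion = Σ (Nₕ/N)·p̂ₕ.
Σ Nₕp̂ₕ = 979.49 + 912.45 + 293.26 + 964.06 + 353.36 = 3502.62.
3502.62 / 10602 = 0.33037... → 0.330.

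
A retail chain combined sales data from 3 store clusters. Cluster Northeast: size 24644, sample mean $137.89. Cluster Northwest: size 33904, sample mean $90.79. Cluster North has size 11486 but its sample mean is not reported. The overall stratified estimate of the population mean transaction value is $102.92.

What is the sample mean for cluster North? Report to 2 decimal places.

N = 24644 + 33904 + 11486 = 70034.
Overall total = μ·N = 102.92·70034 = 7207899.28.
Subtract the known strata: 24644·137.89 + 33904·90.79 = 6476305.32.
Remaining total for cluster North: 7207899.28 − 6476305.32 = 731593.96.
Divide by its size: 731593.96 / 11486 = 63.6944... → 63.69.

63.69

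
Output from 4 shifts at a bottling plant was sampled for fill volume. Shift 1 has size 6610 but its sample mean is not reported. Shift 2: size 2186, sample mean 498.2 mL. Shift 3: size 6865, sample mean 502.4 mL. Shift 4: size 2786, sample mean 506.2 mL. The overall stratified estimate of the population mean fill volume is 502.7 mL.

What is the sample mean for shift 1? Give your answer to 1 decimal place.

Σ Nₕx̄ₕ = N·μ, so 6610·x̄_1 = 18447·502.7 − (2186·498.2 + 6865·502.4 + 2786·506.2).
= 9273306.9 − 5948314.4 = 3324992.5.
x̄_1 = 3324992.5 / 6610 = 503.025... → 503.0.

503.0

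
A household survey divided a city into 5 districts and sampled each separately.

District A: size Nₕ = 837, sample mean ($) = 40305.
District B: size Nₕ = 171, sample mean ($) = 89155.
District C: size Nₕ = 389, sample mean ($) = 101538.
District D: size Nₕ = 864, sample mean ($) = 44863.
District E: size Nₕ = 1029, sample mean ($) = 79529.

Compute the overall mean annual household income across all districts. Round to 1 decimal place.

N = 837 + 171 + 389 + 864 + 1029 = 3290.
The stratified mean weights each stratum mean by its population share Nₕ/N.
Σ Nₕx̄ₕ = 837·40305 + 171·89155 + 389·101538 + 864·44863 + 1029·79529 = 33735285 + 15245505 + 39498282 + 38761632 + 81835341 = 209076045.
Divide by N: 209076045 / 3290 = 63548.950... → 63548.9.

63548.9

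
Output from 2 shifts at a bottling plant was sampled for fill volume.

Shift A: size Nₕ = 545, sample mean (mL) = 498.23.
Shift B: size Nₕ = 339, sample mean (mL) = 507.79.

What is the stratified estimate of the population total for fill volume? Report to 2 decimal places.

443676.16

Population total = Σ Nₕ·x̄ₕ (each stratum's size times its mean).
545·498.23 + 339·507.79 = 271535.35 + 172140.81 = 443676.16.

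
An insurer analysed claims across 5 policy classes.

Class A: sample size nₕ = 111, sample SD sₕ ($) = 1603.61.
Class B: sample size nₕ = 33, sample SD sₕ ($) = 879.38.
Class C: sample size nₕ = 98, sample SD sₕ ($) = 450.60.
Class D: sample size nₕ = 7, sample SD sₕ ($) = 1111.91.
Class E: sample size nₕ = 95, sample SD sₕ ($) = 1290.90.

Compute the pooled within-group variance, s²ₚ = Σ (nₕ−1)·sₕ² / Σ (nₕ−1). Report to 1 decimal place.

1449483.1

Degrees of freedom: 110 + 32 + 97 + 6 + 94 = 339.
Σ(nₕ−1)sₕ² = 110·2571565.0321 + 32·773309.1844 + 97·203040.36 + 6·1236343.8481 + 94·1666422.81 = 491374769.5804.
s²ₚ = 491374769.5804 / 339 = 1449483.096... → 1449483.1.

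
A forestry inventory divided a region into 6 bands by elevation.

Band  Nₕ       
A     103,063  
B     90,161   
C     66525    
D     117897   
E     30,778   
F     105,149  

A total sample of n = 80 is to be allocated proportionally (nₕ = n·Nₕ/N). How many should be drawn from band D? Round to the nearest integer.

18

Share of band D = 117897/513573 = 0.22956.
Allocate 80 × 0.22956 = 18.365... → 18.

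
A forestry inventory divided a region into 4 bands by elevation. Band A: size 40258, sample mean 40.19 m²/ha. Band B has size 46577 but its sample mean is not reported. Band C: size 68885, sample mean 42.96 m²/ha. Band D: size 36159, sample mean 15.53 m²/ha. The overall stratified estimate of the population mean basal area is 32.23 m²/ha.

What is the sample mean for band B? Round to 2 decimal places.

Σ Nₕx̄ₕ = N·μ, so 46577·x̄_B = 191879·32.23 − (40258·40.19 + 68885·42.96 + 36159·15.53).
= 6184260.17 − 5138817.89 = 1045442.28.
x̄_B = 1045442.28 / 46577 = 22.4455... → 22.45.

22.45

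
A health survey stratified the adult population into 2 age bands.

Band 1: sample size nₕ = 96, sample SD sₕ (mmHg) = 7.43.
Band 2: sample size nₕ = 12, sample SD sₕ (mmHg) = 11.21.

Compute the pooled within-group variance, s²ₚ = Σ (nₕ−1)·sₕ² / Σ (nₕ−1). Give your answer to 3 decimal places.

1: (96−1)·7.43² = 95·55.2049 = 5244.4655
2: (12−1)·11.21² = 11·125.6641 = 1382.3051
Numerator = 6626.7706; denominator = Σ(nₕ−1) = 106.
s²ₚ = 6626.7706/106 = 62.51670... → 62.517.

62.517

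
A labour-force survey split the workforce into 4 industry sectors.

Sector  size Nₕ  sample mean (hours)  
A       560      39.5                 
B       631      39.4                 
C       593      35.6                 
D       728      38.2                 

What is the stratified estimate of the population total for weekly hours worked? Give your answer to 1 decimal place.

Population total = Σ Nₕ·x̄ₕ (each stratum's size times its mean).
560·39.5 + 631·39.4 + 593·35.6 + 728·38.2 = 22120 + 24861.4 + 21110.8 + 27809.6 = 95901.8.

95901.8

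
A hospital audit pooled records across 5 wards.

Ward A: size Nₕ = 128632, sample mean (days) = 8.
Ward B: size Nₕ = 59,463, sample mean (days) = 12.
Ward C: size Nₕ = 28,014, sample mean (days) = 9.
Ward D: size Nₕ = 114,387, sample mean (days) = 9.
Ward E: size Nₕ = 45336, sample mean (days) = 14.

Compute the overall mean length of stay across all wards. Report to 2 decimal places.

N = 375832; weights Wₕ = Nₕ/N = (0.3423, 0.1582, 0.0745, 0.3044, 0.1206).
x̄_st = Σ Wₕ·x̄ₕ = 0.3423·8 + 0.1582·12 + 0.0745·9 + 0.3044·9 + 0.1206·14 ≈ 9.7355...
→ 9.74.

9.74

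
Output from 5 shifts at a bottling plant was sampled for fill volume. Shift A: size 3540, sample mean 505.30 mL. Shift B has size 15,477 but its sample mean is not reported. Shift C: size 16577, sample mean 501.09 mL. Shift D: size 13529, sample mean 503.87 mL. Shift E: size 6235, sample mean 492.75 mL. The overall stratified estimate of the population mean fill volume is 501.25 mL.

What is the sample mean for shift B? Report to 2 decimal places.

501.63

Σ Nₕx̄ₕ = N·μ, so 15477·x̄_B = 55358·501.25 − (3540·505.30 + 16577·501.09 + 13529·503.87 + 6235·492.75).
= 27748197.5 − 19984484.41 = 7763713.09.
x̄_B = 7763713.09 / 15477 = 501.6291... → 501.63.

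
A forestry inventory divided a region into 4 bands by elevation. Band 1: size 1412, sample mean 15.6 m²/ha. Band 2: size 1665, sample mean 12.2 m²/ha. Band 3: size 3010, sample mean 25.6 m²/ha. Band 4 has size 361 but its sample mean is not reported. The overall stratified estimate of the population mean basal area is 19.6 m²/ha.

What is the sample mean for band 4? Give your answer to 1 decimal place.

19.3

Σ Nₕx̄ₕ = N·μ, so 361·x̄_4 = 6448·19.6 − (1412·15.6 + 1665·12.2 + 3010·25.6).
= 126380.8 − 119396.2 = 6984.6.
x̄_4 = 6984.6 / 361 = 19.348... → 19.3.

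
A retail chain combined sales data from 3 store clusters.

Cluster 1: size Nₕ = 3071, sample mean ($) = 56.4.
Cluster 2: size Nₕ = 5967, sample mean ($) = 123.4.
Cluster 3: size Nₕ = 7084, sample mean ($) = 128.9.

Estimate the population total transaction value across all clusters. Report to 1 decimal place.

Population total = Σ Nₕ·x̄ₕ (each stratum's size times its mean).
3071·56.4 + 5967·123.4 + 7084·128.9 = 173204.4 + 736327.8 + 913127.6 = 1822659.8.

1822659.8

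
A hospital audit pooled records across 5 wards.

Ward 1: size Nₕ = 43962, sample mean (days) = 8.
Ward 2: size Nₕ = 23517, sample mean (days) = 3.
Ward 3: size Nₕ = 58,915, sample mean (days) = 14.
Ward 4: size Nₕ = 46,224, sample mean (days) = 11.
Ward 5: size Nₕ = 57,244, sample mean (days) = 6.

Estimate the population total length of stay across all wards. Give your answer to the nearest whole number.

1: 43962·8 = 351696
2: 23517·3 = 70551
3: 58915·14 = 824810
4: 46224·11 = 508464
5: 57244·6 = 343464
τ̂ = Σ Nₕx̄ₕ = 2098985.

2098985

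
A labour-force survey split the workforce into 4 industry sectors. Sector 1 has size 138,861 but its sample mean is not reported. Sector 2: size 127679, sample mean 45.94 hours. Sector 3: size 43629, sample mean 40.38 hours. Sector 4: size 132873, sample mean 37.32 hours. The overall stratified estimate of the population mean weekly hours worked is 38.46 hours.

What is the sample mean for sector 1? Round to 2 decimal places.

32.07

Σ Nₕx̄ₕ = N·μ, so 138861·x̄_1 = 443042·38.46 − (127679·45.94 + 43629·40.38 + 132873·37.32).
= 17039395.32 − 12586132.64 = 4453262.68.
x̄_1 = 4453262.68 / 138861 = 32.0699... → 32.07.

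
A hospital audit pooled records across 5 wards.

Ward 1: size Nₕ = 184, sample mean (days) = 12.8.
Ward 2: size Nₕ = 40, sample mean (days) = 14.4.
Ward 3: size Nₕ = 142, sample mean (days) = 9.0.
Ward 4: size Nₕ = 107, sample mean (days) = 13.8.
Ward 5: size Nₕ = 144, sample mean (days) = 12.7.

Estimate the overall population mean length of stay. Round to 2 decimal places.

12.18

N = 617; weights Wₕ = Nₕ/N = (0.2982, 0.0648, 0.2301, 0.1734, 0.2334).
x̄_st = Σ Wₕ·x̄ₕ = 0.2982·12.8 + 0.0648·14.4 + 0.2301·9.0 + 0.1734·13.8 + 0.2334·12.7 ≈ 12.1793...
→ 12.18.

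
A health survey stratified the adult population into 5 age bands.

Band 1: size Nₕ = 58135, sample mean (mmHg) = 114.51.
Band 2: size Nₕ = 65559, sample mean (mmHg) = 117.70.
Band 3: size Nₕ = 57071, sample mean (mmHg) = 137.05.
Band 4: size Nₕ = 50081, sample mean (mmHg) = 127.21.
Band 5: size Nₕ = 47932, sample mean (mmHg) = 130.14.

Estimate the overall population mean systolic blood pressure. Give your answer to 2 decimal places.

N = 58135 + 65559 + 57071 + 50081 + 47932 = 278778.
Weight each subgroup mean by Nₕ/N and sum.
Σ Nₕx̄ₕ = 58135·114.51 + 65559·117.70 + 57071·137.05 + 50081·127.21 + 47932·130.14 = 6657038.85 + 7716294.3 + 7821580.55 + 6370804.01 + 6237870.48 = 34803588.19.
Divide by N: 34803588.19 / 278778 = 124.8434... → 124.84.

124.84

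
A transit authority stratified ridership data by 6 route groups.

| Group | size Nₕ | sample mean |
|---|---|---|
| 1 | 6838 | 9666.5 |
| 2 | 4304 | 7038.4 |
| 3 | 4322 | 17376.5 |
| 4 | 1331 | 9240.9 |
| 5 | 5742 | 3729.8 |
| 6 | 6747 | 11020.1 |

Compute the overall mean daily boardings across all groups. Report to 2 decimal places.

9546.61

N = 29284; weights Wₕ = Nₕ/N = (0.2335, 0.1470, 0.1476, 0.0455, 0.1961, 0.2304).
x̄_st = Σ Wₕ·x̄ₕ = 0.2335·9666.5 + 0.1470·7038.4 + 0.1476·17376.5 + 0.0455·9240.9 + 0.1961·3729.8 + 0.2304·11020.1 ≈ 9546.6056...
→ 9546.61.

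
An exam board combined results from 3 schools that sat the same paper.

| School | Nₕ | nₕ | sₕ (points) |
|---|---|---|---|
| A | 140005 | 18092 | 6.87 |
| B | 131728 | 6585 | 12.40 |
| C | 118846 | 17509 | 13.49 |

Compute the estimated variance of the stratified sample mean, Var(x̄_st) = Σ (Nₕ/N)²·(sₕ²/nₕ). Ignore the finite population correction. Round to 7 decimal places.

0.0039535

N = 390579; Wₕ = Nₕ/N.
school A: (140005/390579)²·6.87²/18092 = 0.0003351940
school B: (131728/390579)²·12.40²/6585 = 0.0026559874
school C: (118846/390579)²·13.49²/17509 = 0.0009623076
Sum = 0.0039534890 → 0.0039535.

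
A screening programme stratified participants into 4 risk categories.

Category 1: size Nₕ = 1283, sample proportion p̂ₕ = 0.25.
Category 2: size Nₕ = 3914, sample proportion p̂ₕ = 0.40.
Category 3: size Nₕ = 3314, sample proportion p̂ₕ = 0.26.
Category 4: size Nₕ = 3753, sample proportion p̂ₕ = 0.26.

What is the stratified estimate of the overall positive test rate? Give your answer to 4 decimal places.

Wₕ = Nₕ/N with N = 12264: 0.1046, 0.3191, 0.2702, 0.3060.
p̂_st = 0.1046·0.25 + 0.3191·0.40 + 0.2702·0.26 + 0.3060·0.26 ≈ 0.303634... → 0.3036.

0.3036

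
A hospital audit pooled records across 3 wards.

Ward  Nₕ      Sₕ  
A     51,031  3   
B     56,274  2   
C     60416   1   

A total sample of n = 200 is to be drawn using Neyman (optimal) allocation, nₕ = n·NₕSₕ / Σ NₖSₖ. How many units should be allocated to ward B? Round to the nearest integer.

69

A: NₕSₕ = 51031·3 = 153093
B: NₕSₕ = 56274·2 = 112548
C: NₕSₕ = 60416·1 = 60416
Σ NₕSₕ = 326057.
n_B = 200·112548/326057 = 69.036... → 69.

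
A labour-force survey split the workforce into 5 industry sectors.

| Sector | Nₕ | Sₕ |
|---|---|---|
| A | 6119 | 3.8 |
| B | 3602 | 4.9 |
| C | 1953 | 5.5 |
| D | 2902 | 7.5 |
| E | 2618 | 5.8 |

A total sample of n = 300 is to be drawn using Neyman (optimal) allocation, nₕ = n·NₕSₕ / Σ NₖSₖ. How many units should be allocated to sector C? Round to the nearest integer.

A: NₕSₕ = 6119·3.8 = 23252.2
B: NₕSₕ = 3602·4.9 = 17649.8
C: NₕSₕ = 1953·5.5 = 10741.5
D: NₕSₕ = 2902·7.5 = 21765
E: NₕSₕ = 2618·5.8 = 15184.4
Σ NₕSₕ = 88592.9.
n_C = 300·10741.5/88592.9 = 36.374... → 36.

36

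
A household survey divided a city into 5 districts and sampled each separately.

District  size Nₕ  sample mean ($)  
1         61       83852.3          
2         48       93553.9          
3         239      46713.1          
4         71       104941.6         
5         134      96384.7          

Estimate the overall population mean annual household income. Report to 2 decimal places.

74387.72

N = 553; weights Wₕ = Nₕ/N = (0.1103, 0.0868, 0.4322, 0.1284, 0.2423).
x̄_st = Σ Wₕ·x̄ₕ = 0.1103·83852.3 + 0.0868·93553.9 + 0.4322·46713.1 + 0.1284·104941.6 + 0.2423·96384.7 ≈ 74387.7248...
→ 74387.72.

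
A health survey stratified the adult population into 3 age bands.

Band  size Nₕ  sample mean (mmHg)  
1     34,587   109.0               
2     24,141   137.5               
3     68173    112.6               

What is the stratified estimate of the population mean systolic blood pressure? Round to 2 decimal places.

116.36

N = 126901; weights Wₕ = Nₕ/N = (0.2726, 0.1902, 0.5372).
x̄_st = Σ Wₕ·x̄ₕ = 0.2726·109.0 + 0.1902·137.5 + 0.5372·112.6 ≈ 116.3557...
→ 116.36.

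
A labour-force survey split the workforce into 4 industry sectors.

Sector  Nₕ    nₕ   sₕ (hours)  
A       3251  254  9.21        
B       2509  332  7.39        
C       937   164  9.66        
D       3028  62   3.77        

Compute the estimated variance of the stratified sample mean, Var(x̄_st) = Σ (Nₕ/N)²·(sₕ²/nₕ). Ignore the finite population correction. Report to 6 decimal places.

N = 9725; Wₕ = Nₕ/N.
sector A: (3251/9725)²·9.21²/254 = 0.037319882
sector B: (2509/9725)²·7.39²/332 = 0.010948961
sector C: (937/9725)²·9.66²/164 = 0.005282146
sector D: (3028/9725)²·3.77²/62 = 0.022224067
Sum = 0.075775055 → 0.075775.

0.075775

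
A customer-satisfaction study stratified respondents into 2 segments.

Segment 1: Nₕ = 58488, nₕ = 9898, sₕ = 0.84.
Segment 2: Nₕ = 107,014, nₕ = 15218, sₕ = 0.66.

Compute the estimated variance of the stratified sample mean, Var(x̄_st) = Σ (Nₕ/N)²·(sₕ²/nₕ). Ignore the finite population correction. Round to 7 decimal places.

0.0000209

N = 165502; Wₕ = Nₕ/N.
segment 1: (58488/165502)²·0.84²/9898 = 0.0000089030
segment 2: (107014/165502)²·0.66²/15218 = 0.0000119675
Sum = 0.0000208706 → 0.0000209.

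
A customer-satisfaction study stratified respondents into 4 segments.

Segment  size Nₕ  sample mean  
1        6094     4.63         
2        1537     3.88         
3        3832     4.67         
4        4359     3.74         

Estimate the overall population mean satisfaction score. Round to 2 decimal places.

4.32

x̄_st = (Σ Nₕx̄ₕ) / (Σ Nₕ) = (6094·4.63 + 1537·3.88 + 3832·4.67 + 4359·3.74) / 15822
= 68376.88 / 15822 = 4.3216... → 4.32.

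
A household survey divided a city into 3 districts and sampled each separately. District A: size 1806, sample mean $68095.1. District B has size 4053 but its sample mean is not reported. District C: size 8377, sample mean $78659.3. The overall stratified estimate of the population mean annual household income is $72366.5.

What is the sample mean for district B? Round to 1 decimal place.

N = 1806 + 4053 + 8377 = 14236.
Overall total = μ·N = 72366.5·14236 = 1030209494.
Subtract the known strata: 1806·68095.1 + 8377·78659.3 = 781908706.7.
Remaining total for district B: 1030209494 − 781908706.7 = 248300787.3.
Divide by its size: 248300787.3 / 4053 = 61263.456... → 61263.5.

61263.5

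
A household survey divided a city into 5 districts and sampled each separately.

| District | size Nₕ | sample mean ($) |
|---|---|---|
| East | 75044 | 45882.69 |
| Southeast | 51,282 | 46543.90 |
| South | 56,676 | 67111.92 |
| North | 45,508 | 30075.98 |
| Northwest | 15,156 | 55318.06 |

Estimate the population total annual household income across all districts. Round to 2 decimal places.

11840818261.28

Population total = Σ Nₕ·x̄ₕ (each stratum's size times its mean).
75044·45882.69 + 51282·46543.90 + 56676·67111.92 + 45508·30075.98 + 15156·55318.06 = 3443220588.36 + 2386864279.8 + 3803635177.92 + 1368697697.84 + 838400517.36 = 11840818261.28.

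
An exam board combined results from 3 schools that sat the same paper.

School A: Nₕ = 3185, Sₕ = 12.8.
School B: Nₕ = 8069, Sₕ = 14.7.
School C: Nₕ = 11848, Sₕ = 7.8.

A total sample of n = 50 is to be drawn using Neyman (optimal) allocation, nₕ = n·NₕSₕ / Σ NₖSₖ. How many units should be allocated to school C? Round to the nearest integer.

18

Σ NₕSₕ = 3185·12.8 + 8069·14.7 + 11848·7.8 = 251796.7.
Share for C: 92414.4/251796.7 = 0.36702.
n_C = 50 × 0.36702 = 18.351... → 18.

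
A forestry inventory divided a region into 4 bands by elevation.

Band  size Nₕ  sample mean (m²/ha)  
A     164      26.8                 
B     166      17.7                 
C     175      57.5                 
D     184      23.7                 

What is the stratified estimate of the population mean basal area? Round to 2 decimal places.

N = 164 + 166 + 175 + 184 = 689.
The stratified mean weights each stratum mean by its population share Nₕ/N.
Σ Nₕx̄ₕ = 164·26.8 + 166·17.7 + 175·57.5 + 184·23.7 = 4395.2 + 2938.2 + 10062.5 + 4360.8 = 21756.7.
Divide by N: 21756.7 / 689 = 31.5772... → 31.58.

31.58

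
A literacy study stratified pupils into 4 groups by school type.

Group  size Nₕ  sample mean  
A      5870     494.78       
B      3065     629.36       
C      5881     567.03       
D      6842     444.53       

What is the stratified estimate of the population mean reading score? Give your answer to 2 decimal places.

N = 5870 + 3065 + 5881 + 6842 = 21658.
Weight each subgroup mean by Nₕ/N and sum.
Σ Nₕx̄ₕ = 5870·494.78 + 3065·629.36 + 5881·567.03 + 6842·444.53 = 2904358.6 + 1928988.4 + 3334703.43 + 3041474.26 = 11209524.69.
Divide by N: 11209524.69 / 21658 = 517.5697... → 517.57.

517.57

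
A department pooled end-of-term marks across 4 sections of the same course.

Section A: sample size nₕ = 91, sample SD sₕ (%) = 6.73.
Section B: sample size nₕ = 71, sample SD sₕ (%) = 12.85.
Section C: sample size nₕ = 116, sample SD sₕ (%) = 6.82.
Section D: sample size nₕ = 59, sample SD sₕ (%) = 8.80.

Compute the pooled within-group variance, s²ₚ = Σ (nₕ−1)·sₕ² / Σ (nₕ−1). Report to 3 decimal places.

Degrees of freedom: 90 + 70 + 115 + 58 = 333.
Σ(nₕ−1)sₕ² = 90·45.2929 + 70·165.1225 + 115·46.5124 + 58·77.44 = 25475.382.
s²ₚ = 25475.382 / 333 = 76.50265... → 76.503.

76.503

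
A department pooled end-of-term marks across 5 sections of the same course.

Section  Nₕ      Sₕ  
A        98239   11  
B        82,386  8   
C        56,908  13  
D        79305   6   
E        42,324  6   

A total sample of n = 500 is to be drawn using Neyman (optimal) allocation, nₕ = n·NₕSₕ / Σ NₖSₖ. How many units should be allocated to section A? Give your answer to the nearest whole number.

168

A: NₕSₕ = 98239·11 = 1080629
B: NₕSₕ = 82386·8 = 659088
C: NₕSₕ = 56908·13 = 739804
D: NₕSₕ = 79305·6 = 475830
E: NₕSₕ = 42324·6 = 253944
Σ NₕSₕ = 3209295.
n_A = 500·1080629/3209295 = 168.359... → 168.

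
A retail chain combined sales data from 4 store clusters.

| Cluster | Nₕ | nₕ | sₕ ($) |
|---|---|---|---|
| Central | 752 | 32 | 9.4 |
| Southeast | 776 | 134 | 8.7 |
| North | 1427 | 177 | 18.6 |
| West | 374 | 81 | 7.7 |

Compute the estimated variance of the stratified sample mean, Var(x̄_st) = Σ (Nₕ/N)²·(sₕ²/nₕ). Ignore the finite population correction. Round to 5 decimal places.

0.53998

N = 3329; Wₕ = Nₕ/N.
cluster Central: (752/3329)²·9.4²/32 = 0.14090092
cluster Southeast: (776/3329)²·8.7²/134 = 0.03069231
cluster North: (1427/3329)²·18.6²/177 = 0.35914761
cluster West: (374/3329)²·7.7²/81 = 0.00923873
Sum = 0.53997956 → 0.53998.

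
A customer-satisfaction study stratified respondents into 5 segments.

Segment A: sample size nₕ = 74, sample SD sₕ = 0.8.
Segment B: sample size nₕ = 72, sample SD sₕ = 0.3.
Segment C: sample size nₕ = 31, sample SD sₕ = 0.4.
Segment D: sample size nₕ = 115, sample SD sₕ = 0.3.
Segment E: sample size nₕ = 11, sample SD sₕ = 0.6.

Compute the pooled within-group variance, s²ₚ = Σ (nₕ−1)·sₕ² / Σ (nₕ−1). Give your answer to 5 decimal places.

0.24084

A: (74−1)·0.8² = 73·0.64 = 46.72
B: (72−1)·0.3² = 71·0.09 = 6.39
C: (31−1)·0.4² = 30·0.16 = 4.8
D: (115−1)·0.3² = 114·0.09 = 10.26
E: (11−1)·0.6² = 10·0.36 = 3.6
Numerator = 71.77; denominator = Σ(nₕ−1) = 298.
s²ₚ = 71.77/298 = 0.2408389... → 0.24084.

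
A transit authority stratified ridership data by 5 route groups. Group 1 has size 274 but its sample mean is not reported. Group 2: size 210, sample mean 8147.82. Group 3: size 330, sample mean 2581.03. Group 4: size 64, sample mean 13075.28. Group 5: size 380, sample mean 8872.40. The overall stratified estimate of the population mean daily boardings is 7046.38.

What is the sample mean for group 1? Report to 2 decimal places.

7639.54

N = 274 + 210 + 330 + 64 + 380 = 1258.
Overall total = μ·N = 7046.38·1258 = 8864346.04.
Subtract the known strata: 210·8147.82 + 330·2581.03 + 64·13075.28 + 380·8872.40 = 6771112.02.
Remaining total for group 1: 8864346.04 − 6771112.02 = 2093234.02.
Divide by its size: 2093234.02 / 274 = 7639.5402... → 7639.54.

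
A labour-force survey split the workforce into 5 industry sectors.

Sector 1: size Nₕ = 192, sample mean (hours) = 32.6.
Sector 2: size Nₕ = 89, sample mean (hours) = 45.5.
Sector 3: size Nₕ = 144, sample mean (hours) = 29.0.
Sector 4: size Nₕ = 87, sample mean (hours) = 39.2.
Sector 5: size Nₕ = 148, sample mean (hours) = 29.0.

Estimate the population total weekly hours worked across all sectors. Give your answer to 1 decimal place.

22187.1

Estimate total by summing Nₕ·x̄ₕ over strata.
192·32.6 + 89·45.5 + 144·29.0 + 87·39.2 + 148·29.0 = 6259.2 + 4049.5 + 4176 + 3410.4 + 4292 = 22187.1.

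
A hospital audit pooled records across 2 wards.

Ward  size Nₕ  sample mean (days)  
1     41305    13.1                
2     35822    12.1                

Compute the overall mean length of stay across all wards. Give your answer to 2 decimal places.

N = 77127; weights Wₕ = Nₕ/N = (0.5355, 0.4645).
x̄_st = Σ Wₕ·x̄ₕ = 0.5355·13.1 + 0.4645·12.1 ≈ 12.6355...
→ 12.64.

12.64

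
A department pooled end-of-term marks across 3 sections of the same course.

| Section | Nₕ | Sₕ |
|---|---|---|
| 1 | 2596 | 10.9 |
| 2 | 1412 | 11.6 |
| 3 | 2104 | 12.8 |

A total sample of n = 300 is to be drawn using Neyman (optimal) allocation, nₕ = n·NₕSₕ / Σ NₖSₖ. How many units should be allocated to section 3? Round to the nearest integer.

Σ NₕSₕ = 2596·10.9 + 1412·11.6 + 2104·12.8 = 71606.8.
Share for 3: 26931.2/71606.8 = 0.37610.
n_3 = 300 × 0.37610 = 112.830... → 113.

113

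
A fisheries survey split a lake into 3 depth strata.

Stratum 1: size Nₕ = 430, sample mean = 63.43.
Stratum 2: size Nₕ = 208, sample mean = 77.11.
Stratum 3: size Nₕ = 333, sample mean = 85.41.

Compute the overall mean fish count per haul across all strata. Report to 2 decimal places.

N = 430 + 208 + 333 = 971.
Weight each subgroup mean by Nₕ/N and sum.
Σ Nₕx̄ₕ = 430·63.43 + 208·77.11 + 333·85.41 = 27274.9 + 16038.88 + 28441.53 = 71755.31.
Divide by N: 71755.31 / 971 = 73.8984... → 73.90.

73.90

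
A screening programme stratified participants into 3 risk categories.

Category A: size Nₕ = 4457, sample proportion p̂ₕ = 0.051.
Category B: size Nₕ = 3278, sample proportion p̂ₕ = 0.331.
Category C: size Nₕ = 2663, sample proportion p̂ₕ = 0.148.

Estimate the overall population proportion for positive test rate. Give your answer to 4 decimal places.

N = 4457 + 3278 + 2663 = 10398.
Overall proportion = Σ (Nₕ/N)·p̂ₕ.
Σ Nₕp̂ₕ = 227.307 + 1085.018 + 394.124 = 1706.449.
1706.449 / 10398 = 0.164113... → 0.1641.

0.1641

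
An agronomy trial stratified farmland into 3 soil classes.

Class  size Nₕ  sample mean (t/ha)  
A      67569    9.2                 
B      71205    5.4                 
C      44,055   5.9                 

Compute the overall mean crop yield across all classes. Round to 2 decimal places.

6.92

x̄_st = (Σ Nₕx̄ₕ) / (Σ Nₕ) = (67569·9.2 + 71205·5.4 + 44055·5.9) / 182829
= 1266066.3 / 182829 = 6.9249... → 6.92.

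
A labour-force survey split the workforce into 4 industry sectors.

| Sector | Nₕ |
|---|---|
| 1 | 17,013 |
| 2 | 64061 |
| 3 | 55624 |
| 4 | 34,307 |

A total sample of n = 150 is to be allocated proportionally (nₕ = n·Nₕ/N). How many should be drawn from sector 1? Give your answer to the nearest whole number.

15

N = 17013 + 64061 + 55624 + 34307 = 171005.
n_1 = 150·17013/171005 = 14.923... → 15.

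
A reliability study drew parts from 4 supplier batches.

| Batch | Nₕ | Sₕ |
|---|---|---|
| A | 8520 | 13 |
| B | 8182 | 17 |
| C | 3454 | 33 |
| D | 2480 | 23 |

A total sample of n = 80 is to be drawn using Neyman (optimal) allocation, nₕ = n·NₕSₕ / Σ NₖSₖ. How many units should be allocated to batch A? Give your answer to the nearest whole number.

Σ NₕSₕ = 8520·13 + 8182·17 + 3454·33 + 2480·23 = 420876.
Share for A: 110760/420876 = 0.26317.
n_A = 80 × 0.26317 = 21.053... → 21.

21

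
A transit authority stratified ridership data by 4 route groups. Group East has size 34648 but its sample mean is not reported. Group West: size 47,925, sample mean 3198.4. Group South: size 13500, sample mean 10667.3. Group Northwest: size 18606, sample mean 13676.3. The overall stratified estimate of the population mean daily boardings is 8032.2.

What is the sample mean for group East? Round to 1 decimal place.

N = 34648 + 47925 + 13500 + 18606 = 114679.
Overall total = μ·N = 8032.2·114679 = 921124663.8.
Subtract the known strata: 47925·3198.4 + 13500·10667.3 + 18606·13676.3 = 551753107.8.
Remaining total for group East: 921124663.8 − 551753107.8 = 369371556.
Divide by its size: 369371556 / 34648 = 10660.689... → 10660.7.

10660.7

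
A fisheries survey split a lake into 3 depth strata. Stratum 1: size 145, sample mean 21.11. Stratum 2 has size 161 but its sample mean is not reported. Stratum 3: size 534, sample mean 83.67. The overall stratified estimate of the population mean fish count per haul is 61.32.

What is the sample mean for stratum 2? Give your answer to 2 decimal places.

Σ Nₕx̄ₕ = N·μ, so 161·x̄_2 = 840·61.32 − (145·21.11 + 534·83.67).
= 51508.8 − 47740.73 = 3768.07.
x̄_2 = 3768.07 / 161 = 23.4042... → 23.40.

23.40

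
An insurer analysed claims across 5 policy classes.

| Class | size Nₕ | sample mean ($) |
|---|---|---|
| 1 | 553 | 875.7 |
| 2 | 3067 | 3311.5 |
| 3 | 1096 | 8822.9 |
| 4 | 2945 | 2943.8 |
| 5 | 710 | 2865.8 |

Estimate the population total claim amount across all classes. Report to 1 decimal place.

1: 553·875.7 = 484262.1
2: 3067·3311.5 = 10156370.5
3: 1096·8822.9 = 9669898.4
4: 2945·2943.8 = 8669491
5: 710·2865.8 = 2034718
τ̂ = Σ Nₕx̄ₕ = 31014740.0.

31014740.0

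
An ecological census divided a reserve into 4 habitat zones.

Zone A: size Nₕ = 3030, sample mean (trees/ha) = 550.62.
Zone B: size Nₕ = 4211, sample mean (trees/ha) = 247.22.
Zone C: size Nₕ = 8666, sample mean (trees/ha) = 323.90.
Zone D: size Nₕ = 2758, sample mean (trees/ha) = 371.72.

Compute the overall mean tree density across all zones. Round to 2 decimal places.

350.47

N = 3030 + 4211 + 8666 + 2758 = 18665.
Weight each subgroup mean by Nₕ/N and sum.
Σ Nₕx̄ₕ = 3030·550.62 + 4211·247.22 + 8666·323.90 + 2758·371.72 = 1668378.6 + 1041043.42 + 2806917.4 + 1025203.76 = 6541543.18.
Divide by N: 6541543.18 / 18665 = 350.4711... → 350.47.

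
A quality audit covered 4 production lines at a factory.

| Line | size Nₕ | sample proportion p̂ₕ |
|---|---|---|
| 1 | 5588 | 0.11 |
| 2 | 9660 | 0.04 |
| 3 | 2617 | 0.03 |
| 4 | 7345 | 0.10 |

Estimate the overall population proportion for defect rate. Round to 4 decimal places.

0.0720

Wₕ = Nₕ/N with N = 25210: 0.2217, 0.3832, 0.1038, 0.2914.
p̂_st = 0.2217·0.11 + 0.3832·0.04 + 0.1038·0.03 + 0.2914·0.10 ≈ 0.071959... → 0.0720.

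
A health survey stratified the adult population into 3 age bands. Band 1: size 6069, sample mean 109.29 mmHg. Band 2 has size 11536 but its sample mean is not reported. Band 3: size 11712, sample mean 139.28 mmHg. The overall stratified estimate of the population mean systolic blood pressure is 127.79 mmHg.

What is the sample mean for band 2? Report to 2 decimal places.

Σ Nₕx̄ₕ = N·μ, so 11536·x̄_2 = 29317·127.79 − (6069·109.29 + 11712·139.28).
= 3746419.43 − 2294528.37 = 1451891.06.
x̄_2 = 1451891.06 / 11536 = 125.8574... → 125.86.

125.86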